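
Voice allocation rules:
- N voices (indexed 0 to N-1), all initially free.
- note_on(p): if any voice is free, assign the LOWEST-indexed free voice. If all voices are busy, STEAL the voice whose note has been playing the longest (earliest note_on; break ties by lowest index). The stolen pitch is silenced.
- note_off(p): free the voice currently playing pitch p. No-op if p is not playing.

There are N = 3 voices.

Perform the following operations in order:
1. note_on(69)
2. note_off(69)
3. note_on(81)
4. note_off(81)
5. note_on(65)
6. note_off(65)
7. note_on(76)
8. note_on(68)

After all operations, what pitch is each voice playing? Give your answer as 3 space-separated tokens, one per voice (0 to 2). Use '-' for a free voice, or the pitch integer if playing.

Op 1: note_on(69): voice 0 is free -> assigned | voices=[69 - -]
Op 2: note_off(69): free voice 0 | voices=[- - -]
Op 3: note_on(81): voice 0 is free -> assigned | voices=[81 - -]
Op 4: note_off(81): free voice 0 | voices=[- - -]
Op 5: note_on(65): voice 0 is free -> assigned | voices=[65 - -]
Op 6: note_off(65): free voice 0 | voices=[- - -]
Op 7: note_on(76): voice 0 is free -> assigned | voices=[76 - -]
Op 8: note_on(68): voice 1 is free -> assigned | voices=[76 68 -]

Answer: 76 68 -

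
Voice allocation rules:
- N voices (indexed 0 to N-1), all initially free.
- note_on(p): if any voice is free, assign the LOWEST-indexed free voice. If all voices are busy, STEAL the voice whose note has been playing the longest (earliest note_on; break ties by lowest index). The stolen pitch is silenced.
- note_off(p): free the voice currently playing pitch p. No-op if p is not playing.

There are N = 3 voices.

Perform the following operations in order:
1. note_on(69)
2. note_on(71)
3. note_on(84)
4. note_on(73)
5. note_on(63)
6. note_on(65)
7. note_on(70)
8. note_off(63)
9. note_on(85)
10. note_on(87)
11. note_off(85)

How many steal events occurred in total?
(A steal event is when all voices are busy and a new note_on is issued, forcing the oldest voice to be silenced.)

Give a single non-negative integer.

Answer: 5

Derivation:
Op 1: note_on(69): voice 0 is free -> assigned | voices=[69 - -]
Op 2: note_on(71): voice 1 is free -> assigned | voices=[69 71 -]
Op 3: note_on(84): voice 2 is free -> assigned | voices=[69 71 84]
Op 4: note_on(73): all voices busy, STEAL voice 0 (pitch 69, oldest) -> assign | voices=[73 71 84]
Op 5: note_on(63): all voices busy, STEAL voice 1 (pitch 71, oldest) -> assign | voices=[73 63 84]
Op 6: note_on(65): all voices busy, STEAL voice 2 (pitch 84, oldest) -> assign | voices=[73 63 65]
Op 7: note_on(70): all voices busy, STEAL voice 0 (pitch 73, oldest) -> assign | voices=[70 63 65]
Op 8: note_off(63): free voice 1 | voices=[70 - 65]
Op 9: note_on(85): voice 1 is free -> assigned | voices=[70 85 65]
Op 10: note_on(87): all voices busy, STEAL voice 2 (pitch 65, oldest) -> assign | voices=[70 85 87]
Op 11: note_off(85): free voice 1 | voices=[70 - 87]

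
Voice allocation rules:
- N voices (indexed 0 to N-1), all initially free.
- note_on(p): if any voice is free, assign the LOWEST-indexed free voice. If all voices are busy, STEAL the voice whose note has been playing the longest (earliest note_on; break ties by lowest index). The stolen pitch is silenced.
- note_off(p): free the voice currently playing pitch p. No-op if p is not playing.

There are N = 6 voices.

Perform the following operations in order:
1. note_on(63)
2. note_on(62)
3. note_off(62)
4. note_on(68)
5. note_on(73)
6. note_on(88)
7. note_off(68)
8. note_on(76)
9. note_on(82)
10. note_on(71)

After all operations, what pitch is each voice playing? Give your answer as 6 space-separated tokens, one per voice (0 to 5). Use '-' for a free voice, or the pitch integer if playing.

Op 1: note_on(63): voice 0 is free -> assigned | voices=[63 - - - - -]
Op 2: note_on(62): voice 1 is free -> assigned | voices=[63 62 - - - -]
Op 3: note_off(62): free voice 1 | voices=[63 - - - - -]
Op 4: note_on(68): voice 1 is free -> assigned | voices=[63 68 - - - -]
Op 5: note_on(73): voice 2 is free -> assigned | voices=[63 68 73 - - -]
Op 6: note_on(88): voice 3 is free -> assigned | voices=[63 68 73 88 - -]
Op 7: note_off(68): free voice 1 | voices=[63 - 73 88 - -]
Op 8: note_on(76): voice 1 is free -> assigned | voices=[63 76 73 88 - -]
Op 9: note_on(82): voice 4 is free -> assigned | voices=[63 76 73 88 82 -]
Op 10: note_on(71): voice 5 is free -> assigned | voices=[63 76 73 88 82 71]

Answer: 63 76 73 88 82 71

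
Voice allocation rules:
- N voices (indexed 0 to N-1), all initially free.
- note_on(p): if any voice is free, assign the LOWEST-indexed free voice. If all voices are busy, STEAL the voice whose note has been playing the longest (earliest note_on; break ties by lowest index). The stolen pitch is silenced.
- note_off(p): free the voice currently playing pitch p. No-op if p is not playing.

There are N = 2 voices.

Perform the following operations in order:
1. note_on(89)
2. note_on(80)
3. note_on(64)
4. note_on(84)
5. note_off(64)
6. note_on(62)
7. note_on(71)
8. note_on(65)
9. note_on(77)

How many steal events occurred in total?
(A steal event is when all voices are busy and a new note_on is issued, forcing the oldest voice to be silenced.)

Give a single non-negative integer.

Answer: 5

Derivation:
Op 1: note_on(89): voice 0 is free -> assigned | voices=[89 -]
Op 2: note_on(80): voice 1 is free -> assigned | voices=[89 80]
Op 3: note_on(64): all voices busy, STEAL voice 0 (pitch 89, oldest) -> assign | voices=[64 80]
Op 4: note_on(84): all voices busy, STEAL voice 1 (pitch 80, oldest) -> assign | voices=[64 84]
Op 5: note_off(64): free voice 0 | voices=[- 84]
Op 6: note_on(62): voice 0 is free -> assigned | voices=[62 84]
Op 7: note_on(71): all voices busy, STEAL voice 1 (pitch 84, oldest) -> assign | voices=[62 71]
Op 8: note_on(65): all voices busy, STEAL voice 0 (pitch 62, oldest) -> assign | voices=[65 71]
Op 9: note_on(77): all voices busy, STEAL voice 1 (pitch 71, oldest) -> assign | voices=[65 77]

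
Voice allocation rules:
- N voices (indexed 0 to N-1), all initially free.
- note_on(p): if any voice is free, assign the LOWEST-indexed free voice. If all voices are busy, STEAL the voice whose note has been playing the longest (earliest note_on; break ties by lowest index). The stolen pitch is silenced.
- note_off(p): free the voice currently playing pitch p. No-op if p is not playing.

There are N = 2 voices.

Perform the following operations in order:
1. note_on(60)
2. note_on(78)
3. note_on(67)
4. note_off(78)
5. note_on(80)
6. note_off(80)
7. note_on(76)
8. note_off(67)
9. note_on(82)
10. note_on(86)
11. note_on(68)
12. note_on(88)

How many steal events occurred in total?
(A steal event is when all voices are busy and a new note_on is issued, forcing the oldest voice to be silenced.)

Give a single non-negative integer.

Op 1: note_on(60): voice 0 is free -> assigned | voices=[60 -]
Op 2: note_on(78): voice 1 is free -> assigned | voices=[60 78]
Op 3: note_on(67): all voices busy, STEAL voice 0 (pitch 60, oldest) -> assign | voices=[67 78]
Op 4: note_off(78): free voice 1 | voices=[67 -]
Op 5: note_on(80): voice 1 is free -> assigned | voices=[67 80]
Op 6: note_off(80): free voice 1 | voices=[67 -]
Op 7: note_on(76): voice 1 is free -> assigned | voices=[67 76]
Op 8: note_off(67): free voice 0 | voices=[- 76]
Op 9: note_on(82): voice 0 is free -> assigned | voices=[82 76]
Op 10: note_on(86): all voices busy, STEAL voice 1 (pitch 76, oldest) -> assign | voices=[82 86]
Op 11: note_on(68): all voices busy, STEAL voice 0 (pitch 82, oldest) -> assign | voices=[68 86]
Op 12: note_on(88): all voices busy, STEAL voice 1 (pitch 86, oldest) -> assign | voices=[68 88]

Answer: 4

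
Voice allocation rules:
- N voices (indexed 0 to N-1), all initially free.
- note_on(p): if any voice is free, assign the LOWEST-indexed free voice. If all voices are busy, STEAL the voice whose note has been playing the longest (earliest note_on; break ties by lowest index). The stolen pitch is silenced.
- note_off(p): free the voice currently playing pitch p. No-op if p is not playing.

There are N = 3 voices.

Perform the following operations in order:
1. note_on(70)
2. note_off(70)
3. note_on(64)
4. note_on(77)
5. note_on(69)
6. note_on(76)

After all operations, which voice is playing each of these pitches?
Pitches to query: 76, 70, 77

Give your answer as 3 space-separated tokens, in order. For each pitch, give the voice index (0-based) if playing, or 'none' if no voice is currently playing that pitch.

Answer: 0 none 1

Derivation:
Op 1: note_on(70): voice 0 is free -> assigned | voices=[70 - -]
Op 2: note_off(70): free voice 0 | voices=[- - -]
Op 3: note_on(64): voice 0 is free -> assigned | voices=[64 - -]
Op 4: note_on(77): voice 1 is free -> assigned | voices=[64 77 -]
Op 5: note_on(69): voice 2 is free -> assigned | voices=[64 77 69]
Op 6: note_on(76): all voices busy, STEAL voice 0 (pitch 64, oldest) -> assign | voices=[76 77 69]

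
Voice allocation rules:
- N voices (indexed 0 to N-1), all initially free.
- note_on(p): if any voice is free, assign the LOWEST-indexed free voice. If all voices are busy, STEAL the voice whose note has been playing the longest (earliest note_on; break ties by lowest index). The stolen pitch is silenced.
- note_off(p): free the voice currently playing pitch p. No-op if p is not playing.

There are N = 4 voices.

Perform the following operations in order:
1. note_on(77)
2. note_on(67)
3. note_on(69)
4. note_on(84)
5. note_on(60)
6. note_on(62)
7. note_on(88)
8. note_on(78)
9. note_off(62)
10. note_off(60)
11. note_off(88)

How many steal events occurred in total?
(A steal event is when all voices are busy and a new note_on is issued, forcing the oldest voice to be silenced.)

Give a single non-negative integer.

Op 1: note_on(77): voice 0 is free -> assigned | voices=[77 - - -]
Op 2: note_on(67): voice 1 is free -> assigned | voices=[77 67 - -]
Op 3: note_on(69): voice 2 is free -> assigned | voices=[77 67 69 -]
Op 4: note_on(84): voice 3 is free -> assigned | voices=[77 67 69 84]
Op 5: note_on(60): all voices busy, STEAL voice 0 (pitch 77, oldest) -> assign | voices=[60 67 69 84]
Op 6: note_on(62): all voices busy, STEAL voice 1 (pitch 67, oldest) -> assign | voices=[60 62 69 84]
Op 7: note_on(88): all voices busy, STEAL voice 2 (pitch 69, oldest) -> assign | voices=[60 62 88 84]
Op 8: note_on(78): all voices busy, STEAL voice 3 (pitch 84, oldest) -> assign | voices=[60 62 88 78]
Op 9: note_off(62): free voice 1 | voices=[60 - 88 78]
Op 10: note_off(60): free voice 0 | voices=[- - 88 78]
Op 11: note_off(88): free voice 2 | voices=[- - - 78]

Answer: 4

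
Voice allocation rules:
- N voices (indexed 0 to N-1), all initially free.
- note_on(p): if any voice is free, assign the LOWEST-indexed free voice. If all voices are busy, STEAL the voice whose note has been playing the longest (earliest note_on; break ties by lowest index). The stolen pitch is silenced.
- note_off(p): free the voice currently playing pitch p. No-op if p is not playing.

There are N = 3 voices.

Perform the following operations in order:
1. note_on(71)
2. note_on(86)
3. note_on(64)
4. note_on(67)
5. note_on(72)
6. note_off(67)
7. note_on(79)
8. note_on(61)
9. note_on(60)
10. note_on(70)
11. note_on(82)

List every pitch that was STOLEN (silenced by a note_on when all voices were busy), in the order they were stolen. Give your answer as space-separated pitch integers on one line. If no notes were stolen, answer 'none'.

Answer: 71 86 64 72 79 61

Derivation:
Op 1: note_on(71): voice 0 is free -> assigned | voices=[71 - -]
Op 2: note_on(86): voice 1 is free -> assigned | voices=[71 86 -]
Op 3: note_on(64): voice 2 is free -> assigned | voices=[71 86 64]
Op 4: note_on(67): all voices busy, STEAL voice 0 (pitch 71, oldest) -> assign | voices=[67 86 64]
Op 5: note_on(72): all voices busy, STEAL voice 1 (pitch 86, oldest) -> assign | voices=[67 72 64]
Op 6: note_off(67): free voice 0 | voices=[- 72 64]
Op 7: note_on(79): voice 0 is free -> assigned | voices=[79 72 64]
Op 8: note_on(61): all voices busy, STEAL voice 2 (pitch 64, oldest) -> assign | voices=[79 72 61]
Op 9: note_on(60): all voices busy, STEAL voice 1 (pitch 72, oldest) -> assign | voices=[79 60 61]
Op 10: note_on(70): all voices busy, STEAL voice 0 (pitch 79, oldest) -> assign | voices=[70 60 61]
Op 11: note_on(82): all voices busy, STEAL voice 2 (pitch 61, oldest) -> assign | voices=[70 60 82]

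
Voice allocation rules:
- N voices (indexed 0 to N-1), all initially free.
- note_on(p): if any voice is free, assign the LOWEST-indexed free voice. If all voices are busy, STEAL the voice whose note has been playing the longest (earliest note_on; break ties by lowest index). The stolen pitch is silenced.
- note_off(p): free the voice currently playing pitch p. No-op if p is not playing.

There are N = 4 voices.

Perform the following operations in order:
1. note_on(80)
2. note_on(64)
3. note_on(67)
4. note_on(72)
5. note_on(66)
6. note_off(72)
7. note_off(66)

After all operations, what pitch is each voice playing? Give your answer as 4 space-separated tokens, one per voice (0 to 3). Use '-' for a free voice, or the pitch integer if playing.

Op 1: note_on(80): voice 0 is free -> assigned | voices=[80 - - -]
Op 2: note_on(64): voice 1 is free -> assigned | voices=[80 64 - -]
Op 3: note_on(67): voice 2 is free -> assigned | voices=[80 64 67 -]
Op 4: note_on(72): voice 3 is free -> assigned | voices=[80 64 67 72]
Op 5: note_on(66): all voices busy, STEAL voice 0 (pitch 80, oldest) -> assign | voices=[66 64 67 72]
Op 6: note_off(72): free voice 3 | voices=[66 64 67 -]
Op 7: note_off(66): free voice 0 | voices=[- 64 67 -]

Answer: - 64 67 -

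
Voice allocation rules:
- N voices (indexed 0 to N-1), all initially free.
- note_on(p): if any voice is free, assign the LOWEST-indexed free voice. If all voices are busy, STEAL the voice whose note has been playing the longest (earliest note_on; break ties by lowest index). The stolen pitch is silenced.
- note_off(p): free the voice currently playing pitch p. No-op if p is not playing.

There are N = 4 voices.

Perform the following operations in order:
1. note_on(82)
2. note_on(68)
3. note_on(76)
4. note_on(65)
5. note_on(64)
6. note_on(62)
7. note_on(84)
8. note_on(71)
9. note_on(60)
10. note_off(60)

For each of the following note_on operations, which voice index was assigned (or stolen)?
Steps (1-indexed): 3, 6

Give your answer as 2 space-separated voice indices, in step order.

Answer: 2 1

Derivation:
Op 1: note_on(82): voice 0 is free -> assigned | voices=[82 - - -]
Op 2: note_on(68): voice 1 is free -> assigned | voices=[82 68 - -]
Op 3: note_on(76): voice 2 is free -> assigned | voices=[82 68 76 -]
Op 4: note_on(65): voice 3 is free -> assigned | voices=[82 68 76 65]
Op 5: note_on(64): all voices busy, STEAL voice 0 (pitch 82, oldest) -> assign | voices=[64 68 76 65]
Op 6: note_on(62): all voices busy, STEAL voice 1 (pitch 68, oldest) -> assign | voices=[64 62 76 65]
Op 7: note_on(84): all voices busy, STEAL voice 2 (pitch 76, oldest) -> assign | voices=[64 62 84 65]
Op 8: note_on(71): all voices busy, STEAL voice 3 (pitch 65, oldest) -> assign | voices=[64 62 84 71]
Op 9: note_on(60): all voices busy, STEAL voice 0 (pitch 64, oldest) -> assign | voices=[60 62 84 71]
Op 10: note_off(60): free voice 0 | voices=[- 62 84 71]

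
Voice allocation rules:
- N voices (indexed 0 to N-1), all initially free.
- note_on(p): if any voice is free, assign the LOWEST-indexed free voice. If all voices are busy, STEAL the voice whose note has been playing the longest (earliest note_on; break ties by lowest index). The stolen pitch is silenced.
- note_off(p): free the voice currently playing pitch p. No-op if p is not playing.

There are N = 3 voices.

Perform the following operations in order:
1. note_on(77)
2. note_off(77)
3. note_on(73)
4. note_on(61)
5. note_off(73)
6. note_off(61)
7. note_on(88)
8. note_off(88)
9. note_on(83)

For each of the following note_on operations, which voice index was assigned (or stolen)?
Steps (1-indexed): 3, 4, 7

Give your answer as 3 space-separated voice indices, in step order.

Answer: 0 1 0

Derivation:
Op 1: note_on(77): voice 0 is free -> assigned | voices=[77 - -]
Op 2: note_off(77): free voice 0 | voices=[- - -]
Op 3: note_on(73): voice 0 is free -> assigned | voices=[73 - -]
Op 4: note_on(61): voice 1 is free -> assigned | voices=[73 61 -]
Op 5: note_off(73): free voice 0 | voices=[- 61 -]
Op 6: note_off(61): free voice 1 | voices=[- - -]
Op 7: note_on(88): voice 0 is free -> assigned | voices=[88 - -]
Op 8: note_off(88): free voice 0 | voices=[- - -]
Op 9: note_on(83): voice 0 is free -> assigned | voices=[83 - -]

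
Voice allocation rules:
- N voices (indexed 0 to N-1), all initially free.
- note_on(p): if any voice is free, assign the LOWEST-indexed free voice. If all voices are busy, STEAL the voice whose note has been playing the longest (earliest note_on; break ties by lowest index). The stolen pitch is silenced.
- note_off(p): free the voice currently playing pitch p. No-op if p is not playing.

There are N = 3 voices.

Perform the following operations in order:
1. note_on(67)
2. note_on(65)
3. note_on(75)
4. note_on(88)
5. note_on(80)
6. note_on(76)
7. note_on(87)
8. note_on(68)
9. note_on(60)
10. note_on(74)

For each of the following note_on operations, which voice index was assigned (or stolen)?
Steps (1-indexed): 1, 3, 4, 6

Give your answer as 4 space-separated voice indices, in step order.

Answer: 0 2 0 2

Derivation:
Op 1: note_on(67): voice 0 is free -> assigned | voices=[67 - -]
Op 2: note_on(65): voice 1 is free -> assigned | voices=[67 65 -]
Op 3: note_on(75): voice 2 is free -> assigned | voices=[67 65 75]
Op 4: note_on(88): all voices busy, STEAL voice 0 (pitch 67, oldest) -> assign | voices=[88 65 75]
Op 5: note_on(80): all voices busy, STEAL voice 1 (pitch 65, oldest) -> assign | voices=[88 80 75]
Op 6: note_on(76): all voices busy, STEAL voice 2 (pitch 75, oldest) -> assign | voices=[88 80 76]
Op 7: note_on(87): all voices busy, STEAL voice 0 (pitch 88, oldest) -> assign | voices=[87 80 76]
Op 8: note_on(68): all voices busy, STEAL voice 1 (pitch 80, oldest) -> assign | voices=[87 68 76]
Op 9: note_on(60): all voices busy, STEAL voice 2 (pitch 76, oldest) -> assign | voices=[87 68 60]
Op 10: note_on(74): all voices busy, STEAL voice 0 (pitch 87, oldest) -> assign | voices=[74 68 60]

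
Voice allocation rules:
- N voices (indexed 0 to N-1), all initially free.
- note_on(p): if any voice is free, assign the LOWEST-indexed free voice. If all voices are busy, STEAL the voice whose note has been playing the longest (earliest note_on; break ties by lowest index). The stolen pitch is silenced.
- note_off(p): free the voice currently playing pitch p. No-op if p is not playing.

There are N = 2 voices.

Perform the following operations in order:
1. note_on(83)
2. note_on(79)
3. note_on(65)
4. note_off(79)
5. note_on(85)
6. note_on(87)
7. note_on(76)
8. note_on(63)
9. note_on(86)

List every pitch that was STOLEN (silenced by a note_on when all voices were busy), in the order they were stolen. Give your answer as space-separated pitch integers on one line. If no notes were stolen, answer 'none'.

Answer: 83 65 85 87 76

Derivation:
Op 1: note_on(83): voice 0 is free -> assigned | voices=[83 -]
Op 2: note_on(79): voice 1 is free -> assigned | voices=[83 79]
Op 3: note_on(65): all voices busy, STEAL voice 0 (pitch 83, oldest) -> assign | voices=[65 79]
Op 4: note_off(79): free voice 1 | voices=[65 -]
Op 5: note_on(85): voice 1 is free -> assigned | voices=[65 85]
Op 6: note_on(87): all voices busy, STEAL voice 0 (pitch 65, oldest) -> assign | voices=[87 85]
Op 7: note_on(76): all voices busy, STEAL voice 1 (pitch 85, oldest) -> assign | voices=[87 76]
Op 8: note_on(63): all voices busy, STEAL voice 0 (pitch 87, oldest) -> assign | voices=[63 76]
Op 9: note_on(86): all voices busy, STEAL voice 1 (pitch 76, oldest) -> assign | voices=[63 86]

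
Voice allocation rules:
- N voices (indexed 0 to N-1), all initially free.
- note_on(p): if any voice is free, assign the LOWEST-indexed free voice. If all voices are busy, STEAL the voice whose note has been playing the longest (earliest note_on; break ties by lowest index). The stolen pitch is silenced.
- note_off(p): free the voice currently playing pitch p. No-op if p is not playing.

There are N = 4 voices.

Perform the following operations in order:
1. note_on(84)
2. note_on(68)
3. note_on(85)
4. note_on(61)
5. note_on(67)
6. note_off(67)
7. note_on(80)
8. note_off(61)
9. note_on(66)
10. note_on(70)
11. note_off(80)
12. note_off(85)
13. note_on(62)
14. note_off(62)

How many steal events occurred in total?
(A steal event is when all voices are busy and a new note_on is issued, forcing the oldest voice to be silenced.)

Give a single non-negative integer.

Op 1: note_on(84): voice 0 is free -> assigned | voices=[84 - - -]
Op 2: note_on(68): voice 1 is free -> assigned | voices=[84 68 - -]
Op 3: note_on(85): voice 2 is free -> assigned | voices=[84 68 85 -]
Op 4: note_on(61): voice 3 is free -> assigned | voices=[84 68 85 61]
Op 5: note_on(67): all voices busy, STEAL voice 0 (pitch 84, oldest) -> assign | voices=[67 68 85 61]
Op 6: note_off(67): free voice 0 | voices=[- 68 85 61]
Op 7: note_on(80): voice 0 is free -> assigned | voices=[80 68 85 61]
Op 8: note_off(61): free voice 3 | voices=[80 68 85 -]
Op 9: note_on(66): voice 3 is free -> assigned | voices=[80 68 85 66]
Op 10: note_on(70): all voices busy, STEAL voice 1 (pitch 68, oldest) -> assign | voices=[80 70 85 66]
Op 11: note_off(80): free voice 0 | voices=[- 70 85 66]
Op 12: note_off(85): free voice 2 | voices=[- 70 - 66]
Op 13: note_on(62): voice 0 is free -> assigned | voices=[62 70 - 66]
Op 14: note_off(62): free voice 0 | voices=[- 70 - 66]

Answer: 2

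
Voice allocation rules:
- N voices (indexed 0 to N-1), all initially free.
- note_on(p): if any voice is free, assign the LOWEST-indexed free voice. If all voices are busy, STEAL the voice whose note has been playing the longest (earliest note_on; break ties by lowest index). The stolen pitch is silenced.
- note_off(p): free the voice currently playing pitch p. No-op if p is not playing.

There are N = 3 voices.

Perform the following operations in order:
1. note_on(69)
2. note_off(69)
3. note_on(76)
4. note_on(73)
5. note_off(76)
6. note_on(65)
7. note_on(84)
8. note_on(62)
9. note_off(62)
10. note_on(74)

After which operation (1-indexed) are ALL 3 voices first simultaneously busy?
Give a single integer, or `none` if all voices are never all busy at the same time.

Op 1: note_on(69): voice 0 is free -> assigned | voices=[69 - -]
Op 2: note_off(69): free voice 0 | voices=[- - -]
Op 3: note_on(76): voice 0 is free -> assigned | voices=[76 - -]
Op 4: note_on(73): voice 1 is free -> assigned | voices=[76 73 -]
Op 5: note_off(76): free voice 0 | voices=[- 73 -]
Op 6: note_on(65): voice 0 is free -> assigned | voices=[65 73 -]
Op 7: note_on(84): voice 2 is free -> assigned | voices=[65 73 84]
Op 8: note_on(62): all voices busy, STEAL voice 1 (pitch 73, oldest) -> assign | voices=[65 62 84]
Op 9: note_off(62): free voice 1 | voices=[65 - 84]
Op 10: note_on(74): voice 1 is free -> assigned | voices=[65 74 84]

Answer: 7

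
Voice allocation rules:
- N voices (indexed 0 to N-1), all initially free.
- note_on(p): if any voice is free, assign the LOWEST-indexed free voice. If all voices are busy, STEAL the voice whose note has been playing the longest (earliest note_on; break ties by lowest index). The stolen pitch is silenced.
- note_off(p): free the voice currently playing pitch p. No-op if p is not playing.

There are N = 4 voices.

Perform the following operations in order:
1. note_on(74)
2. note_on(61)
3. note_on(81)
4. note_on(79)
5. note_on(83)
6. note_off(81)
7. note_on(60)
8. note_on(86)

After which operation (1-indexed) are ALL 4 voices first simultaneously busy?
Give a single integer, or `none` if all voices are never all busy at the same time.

Answer: 4

Derivation:
Op 1: note_on(74): voice 0 is free -> assigned | voices=[74 - - -]
Op 2: note_on(61): voice 1 is free -> assigned | voices=[74 61 - -]
Op 3: note_on(81): voice 2 is free -> assigned | voices=[74 61 81 -]
Op 4: note_on(79): voice 3 is free -> assigned | voices=[74 61 81 79]
Op 5: note_on(83): all voices busy, STEAL voice 0 (pitch 74, oldest) -> assign | voices=[83 61 81 79]
Op 6: note_off(81): free voice 2 | voices=[83 61 - 79]
Op 7: note_on(60): voice 2 is free -> assigned | voices=[83 61 60 79]
Op 8: note_on(86): all voices busy, STEAL voice 1 (pitch 61, oldest) -> assign | voices=[83 86 60 79]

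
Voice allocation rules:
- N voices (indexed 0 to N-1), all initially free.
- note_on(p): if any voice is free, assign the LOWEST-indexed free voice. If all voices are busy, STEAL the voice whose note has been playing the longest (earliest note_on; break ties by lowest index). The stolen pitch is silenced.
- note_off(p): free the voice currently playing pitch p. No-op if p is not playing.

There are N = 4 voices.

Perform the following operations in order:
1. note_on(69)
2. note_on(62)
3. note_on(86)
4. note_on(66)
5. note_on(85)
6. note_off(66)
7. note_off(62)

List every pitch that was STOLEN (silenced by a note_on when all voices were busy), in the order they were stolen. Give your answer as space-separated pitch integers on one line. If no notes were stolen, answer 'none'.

Answer: 69

Derivation:
Op 1: note_on(69): voice 0 is free -> assigned | voices=[69 - - -]
Op 2: note_on(62): voice 1 is free -> assigned | voices=[69 62 - -]
Op 3: note_on(86): voice 2 is free -> assigned | voices=[69 62 86 -]
Op 4: note_on(66): voice 3 is free -> assigned | voices=[69 62 86 66]
Op 5: note_on(85): all voices busy, STEAL voice 0 (pitch 69, oldest) -> assign | voices=[85 62 86 66]
Op 6: note_off(66): free voice 3 | voices=[85 62 86 -]
Op 7: note_off(62): free voice 1 | voices=[85 - 86 -]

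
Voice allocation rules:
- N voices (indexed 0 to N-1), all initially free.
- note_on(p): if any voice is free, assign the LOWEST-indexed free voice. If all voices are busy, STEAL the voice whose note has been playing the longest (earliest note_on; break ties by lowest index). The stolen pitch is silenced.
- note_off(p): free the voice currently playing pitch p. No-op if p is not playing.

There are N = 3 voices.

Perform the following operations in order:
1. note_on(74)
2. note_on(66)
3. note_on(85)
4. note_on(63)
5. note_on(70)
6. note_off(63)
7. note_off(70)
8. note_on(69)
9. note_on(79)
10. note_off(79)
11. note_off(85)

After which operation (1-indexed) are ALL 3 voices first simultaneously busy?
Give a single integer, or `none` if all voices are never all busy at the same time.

Answer: 3

Derivation:
Op 1: note_on(74): voice 0 is free -> assigned | voices=[74 - -]
Op 2: note_on(66): voice 1 is free -> assigned | voices=[74 66 -]
Op 3: note_on(85): voice 2 is free -> assigned | voices=[74 66 85]
Op 4: note_on(63): all voices busy, STEAL voice 0 (pitch 74, oldest) -> assign | voices=[63 66 85]
Op 5: note_on(70): all voices busy, STEAL voice 1 (pitch 66, oldest) -> assign | voices=[63 70 85]
Op 6: note_off(63): free voice 0 | voices=[- 70 85]
Op 7: note_off(70): free voice 1 | voices=[- - 85]
Op 8: note_on(69): voice 0 is free -> assigned | voices=[69 - 85]
Op 9: note_on(79): voice 1 is free -> assigned | voices=[69 79 85]
Op 10: note_off(79): free voice 1 | voices=[69 - 85]
Op 11: note_off(85): free voice 2 | voices=[69 - -]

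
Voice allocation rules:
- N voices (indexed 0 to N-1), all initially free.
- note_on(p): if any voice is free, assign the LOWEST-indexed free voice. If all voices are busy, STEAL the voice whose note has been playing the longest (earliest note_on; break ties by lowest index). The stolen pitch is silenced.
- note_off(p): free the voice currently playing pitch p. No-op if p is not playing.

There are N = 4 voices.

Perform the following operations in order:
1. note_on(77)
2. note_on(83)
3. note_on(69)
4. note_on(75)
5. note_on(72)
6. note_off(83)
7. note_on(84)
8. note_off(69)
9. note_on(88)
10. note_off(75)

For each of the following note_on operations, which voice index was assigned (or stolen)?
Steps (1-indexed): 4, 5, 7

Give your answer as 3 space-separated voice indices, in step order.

Answer: 3 0 1

Derivation:
Op 1: note_on(77): voice 0 is free -> assigned | voices=[77 - - -]
Op 2: note_on(83): voice 1 is free -> assigned | voices=[77 83 - -]
Op 3: note_on(69): voice 2 is free -> assigned | voices=[77 83 69 -]
Op 4: note_on(75): voice 3 is free -> assigned | voices=[77 83 69 75]
Op 5: note_on(72): all voices busy, STEAL voice 0 (pitch 77, oldest) -> assign | voices=[72 83 69 75]
Op 6: note_off(83): free voice 1 | voices=[72 - 69 75]
Op 7: note_on(84): voice 1 is free -> assigned | voices=[72 84 69 75]
Op 8: note_off(69): free voice 2 | voices=[72 84 - 75]
Op 9: note_on(88): voice 2 is free -> assigned | voices=[72 84 88 75]
Op 10: note_off(75): free voice 3 | voices=[72 84 88 -]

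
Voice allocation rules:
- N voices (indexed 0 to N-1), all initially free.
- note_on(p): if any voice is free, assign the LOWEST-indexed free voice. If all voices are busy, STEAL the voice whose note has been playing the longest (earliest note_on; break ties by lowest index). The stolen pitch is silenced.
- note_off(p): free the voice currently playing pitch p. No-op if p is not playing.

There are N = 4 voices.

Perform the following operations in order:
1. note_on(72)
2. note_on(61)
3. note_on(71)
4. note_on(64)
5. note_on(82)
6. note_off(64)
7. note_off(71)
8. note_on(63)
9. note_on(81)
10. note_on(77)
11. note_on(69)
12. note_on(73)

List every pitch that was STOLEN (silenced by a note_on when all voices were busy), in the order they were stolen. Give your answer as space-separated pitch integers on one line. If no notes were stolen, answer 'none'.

Answer: 72 61 82 63

Derivation:
Op 1: note_on(72): voice 0 is free -> assigned | voices=[72 - - -]
Op 2: note_on(61): voice 1 is free -> assigned | voices=[72 61 - -]
Op 3: note_on(71): voice 2 is free -> assigned | voices=[72 61 71 -]
Op 4: note_on(64): voice 3 is free -> assigned | voices=[72 61 71 64]
Op 5: note_on(82): all voices busy, STEAL voice 0 (pitch 72, oldest) -> assign | voices=[82 61 71 64]
Op 6: note_off(64): free voice 3 | voices=[82 61 71 -]
Op 7: note_off(71): free voice 2 | voices=[82 61 - -]
Op 8: note_on(63): voice 2 is free -> assigned | voices=[82 61 63 -]
Op 9: note_on(81): voice 3 is free -> assigned | voices=[82 61 63 81]
Op 10: note_on(77): all voices busy, STEAL voice 1 (pitch 61, oldest) -> assign | voices=[82 77 63 81]
Op 11: note_on(69): all voices busy, STEAL voice 0 (pitch 82, oldest) -> assign | voices=[69 77 63 81]
Op 12: note_on(73): all voices busy, STEAL voice 2 (pitch 63, oldest) -> assign | voices=[69 77 73 81]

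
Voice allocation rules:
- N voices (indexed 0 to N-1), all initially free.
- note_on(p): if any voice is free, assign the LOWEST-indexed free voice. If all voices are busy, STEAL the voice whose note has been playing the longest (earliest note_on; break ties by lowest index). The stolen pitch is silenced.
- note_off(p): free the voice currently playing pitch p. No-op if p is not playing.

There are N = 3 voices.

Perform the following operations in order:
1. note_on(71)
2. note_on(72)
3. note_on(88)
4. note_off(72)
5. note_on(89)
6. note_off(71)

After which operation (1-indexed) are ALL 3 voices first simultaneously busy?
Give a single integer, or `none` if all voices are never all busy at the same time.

Answer: 3

Derivation:
Op 1: note_on(71): voice 0 is free -> assigned | voices=[71 - -]
Op 2: note_on(72): voice 1 is free -> assigned | voices=[71 72 -]
Op 3: note_on(88): voice 2 is free -> assigned | voices=[71 72 88]
Op 4: note_off(72): free voice 1 | voices=[71 - 88]
Op 5: note_on(89): voice 1 is free -> assigned | voices=[71 89 88]
Op 6: note_off(71): free voice 0 | voices=[- 89 88]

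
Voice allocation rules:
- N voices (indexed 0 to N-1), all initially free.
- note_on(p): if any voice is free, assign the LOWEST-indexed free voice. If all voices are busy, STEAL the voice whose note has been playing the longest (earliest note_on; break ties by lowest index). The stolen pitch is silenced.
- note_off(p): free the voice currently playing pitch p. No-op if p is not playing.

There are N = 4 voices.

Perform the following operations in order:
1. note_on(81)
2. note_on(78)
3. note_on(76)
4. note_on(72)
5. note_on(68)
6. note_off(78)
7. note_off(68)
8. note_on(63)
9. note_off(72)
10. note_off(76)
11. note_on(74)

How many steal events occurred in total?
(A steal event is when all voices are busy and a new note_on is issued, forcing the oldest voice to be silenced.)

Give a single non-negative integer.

Answer: 1

Derivation:
Op 1: note_on(81): voice 0 is free -> assigned | voices=[81 - - -]
Op 2: note_on(78): voice 1 is free -> assigned | voices=[81 78 - -]
Op 3: note_on(76): voice 2 is free -> assigned | voices=[81 78 76 -]
Op 4: note_on(72): voice 3 is free -> assigned | voices=[81 78 76 72]
Op 5: note_on(68): all voices busy, STEAL voice 0 (pitch 81, oldest) -> assign | voices=[68 78 76 72]
Op 6: note_off(78): free voice 1 | voices=[68 - 76 72]
Op 7: note_off(68): free voice 0 | voices=[- - 76 72]
Op 8: note_on(63): voice 0 is free -> assigned | voices=[63 - 76 72]
Op 9: note_off(72): free voice 3 | voices=[63 - 76 -]
Op 10: note_off(76): free voice 2 | voices=[63 - - -]
Op 11: note_on(74): voice 1 is free -> assigned | voices=[63 74 - -]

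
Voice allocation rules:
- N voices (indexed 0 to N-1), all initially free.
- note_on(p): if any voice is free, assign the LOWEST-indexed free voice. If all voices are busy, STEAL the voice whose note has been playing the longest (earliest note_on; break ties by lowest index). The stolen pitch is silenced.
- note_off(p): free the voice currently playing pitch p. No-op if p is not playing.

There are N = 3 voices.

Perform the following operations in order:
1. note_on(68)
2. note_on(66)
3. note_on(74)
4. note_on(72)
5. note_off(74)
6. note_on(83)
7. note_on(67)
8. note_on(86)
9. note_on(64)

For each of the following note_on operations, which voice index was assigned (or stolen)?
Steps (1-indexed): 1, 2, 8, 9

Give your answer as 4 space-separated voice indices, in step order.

Answer: 0 1 0 2

Derivation:
Op 1: note_on(68): voice 0 is free -> assigned | voices=[68 - -]
Op 2: note_on(66): voice 1 is free -> assigned | voices=[68 66 -]
Op 3: note_on(74): voice 2 is free -> assigned | voices=[68 66 74]
Op 4: note_on(72): all voices busy, STEAL voice 0 (pitch 68, oldest) -> assign | voices=[72 66 74]
Op 5: note_off(74): free voice 2 | voices=[72 66 -]
Op 6: note_on(83): voice 2 is free -> assigned | voices=[72 66 83]
Op 7: note_on(67): all voices busy, STEAL voice 1 (pitch 66, oldest) -> assign | voices=[72 67 83]
Op 8: note_on(86): all voices busy, STEAL voice 0 (pitch 72, oldest) -> assign | voices=[86 67 83]
Op 9: note_on(64): all voices busy, STEAL voice 2 (pitch 83, oldest) -> assign | voices=[86 67 64]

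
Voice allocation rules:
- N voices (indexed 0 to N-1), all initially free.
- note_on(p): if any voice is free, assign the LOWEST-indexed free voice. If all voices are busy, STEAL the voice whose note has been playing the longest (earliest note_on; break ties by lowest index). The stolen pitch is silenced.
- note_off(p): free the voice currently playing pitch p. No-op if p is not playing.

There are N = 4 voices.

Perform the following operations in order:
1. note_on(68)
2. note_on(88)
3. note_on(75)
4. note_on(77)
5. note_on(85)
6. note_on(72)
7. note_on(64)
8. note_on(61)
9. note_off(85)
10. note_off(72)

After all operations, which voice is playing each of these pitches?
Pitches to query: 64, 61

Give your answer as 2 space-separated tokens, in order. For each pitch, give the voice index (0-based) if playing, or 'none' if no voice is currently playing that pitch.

Answer: 2 3

Derivation:
Op 1: note_on(68): voice 0 is free -> assigned | voices=[68 - - -]
Op 2: note_on(88): voice 1 is free -> assigned | voices=[68 88 - -]
Op 3: note_on(75): voice 2 is free -> assigned | voices=[68 88 75 -]
Op 4: note_on(77): voice 3 is free -> assigned | voices=[68 88 75 77]
Op 5: note_on(85): all voices busy, STEAL voice 0 (pitch 68, oldest) -> assign | voices=[85 88 75 77]
Op 6: note_on(72): all voices busy, STEAL voice 1 (pitch 88, oldest) -> assign | voices=[85 72 75 77]
Op 7: note_on(64): all voices busy, STEAL voice 2 (pitch 75, oldest) -> assign | voices=[85 72 64 77]
Op 8: note_on(61): all voices busy, STEAL voice 3 (pitch 77, oldest) -> assign | voices=[85 72 64 61]
Op 9: note_off(85): free voice 0 | voices=[- 72 64 61]
Op 10: note_off(72): free voice 1 | voices=[- - 64 61]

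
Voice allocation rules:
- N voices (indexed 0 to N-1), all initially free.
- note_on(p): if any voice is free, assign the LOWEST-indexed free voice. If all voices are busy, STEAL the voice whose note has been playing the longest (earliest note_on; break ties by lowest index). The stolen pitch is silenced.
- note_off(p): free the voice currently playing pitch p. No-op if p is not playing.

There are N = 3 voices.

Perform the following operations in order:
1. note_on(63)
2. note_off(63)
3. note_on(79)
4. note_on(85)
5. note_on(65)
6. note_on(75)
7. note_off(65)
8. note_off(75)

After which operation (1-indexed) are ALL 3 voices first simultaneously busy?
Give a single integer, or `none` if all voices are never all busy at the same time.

Answer: 5

Derivation:
Op 1: note_on(63): voice 0 is free -> assigned | voices=[63 - -]
Op 2: note_off(63): free voice 0 | voices=[- - -]
Op 3: note_on(79): voice 0 is free -> assigned | voices=[79 - -]
Op 4: note_on(85): voice 1 is free -> assigned | voices=[79 85 -]
Op 5: note_on(65): voice 2 is free -> assigned | voices=[79 85 65]
Op 6: note_on(75): all voices busy, STEAL voice 0 (pitch 79, oldest) -> assign | voices=[75 85 65]
Op 7: note_off(65): free voice 2 | voices=[75 85 -]
Op 8: note_off(75): free voice 0 | voices=[- 85 -]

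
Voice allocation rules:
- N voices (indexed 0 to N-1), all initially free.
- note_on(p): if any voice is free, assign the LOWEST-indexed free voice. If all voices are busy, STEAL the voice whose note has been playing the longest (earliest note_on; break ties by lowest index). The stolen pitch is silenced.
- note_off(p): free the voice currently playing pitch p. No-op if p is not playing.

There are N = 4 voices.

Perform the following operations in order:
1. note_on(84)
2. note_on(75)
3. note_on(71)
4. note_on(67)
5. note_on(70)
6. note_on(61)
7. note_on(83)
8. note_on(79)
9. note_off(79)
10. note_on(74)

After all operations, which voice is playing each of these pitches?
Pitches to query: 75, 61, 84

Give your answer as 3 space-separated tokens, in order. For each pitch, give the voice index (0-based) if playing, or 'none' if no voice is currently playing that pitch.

Answer: none 1 none

Derivation:
Op 1: note_on(84): voice 0 is free -> assigned | voices=[84 - - -]
Op 2: note_on(75): voice 1 is free -> assigned | voices=[84 75 - -]
Op 3: note_on(71): voice 2 is free -> assigned | voices=[84 75 71 -]
Op 4: note_on(67): voice 3 is free -> assigned | voices=[84 75 71 67]
Op 5: note_on(70): all voices busy, STEAL voice 0 (pitch 84, oldest) -> assign | voices=[70 75 71 67]
Op 6: note_on(61): all voices busy, STEAL voice 1 (pitch 75, oldest) -> assign | voices=[70 61 71 67]
Op 7: note_on(83): all voices busy, STEAL voice 2 (pitch 71, oldest) -> assign | voices=[70 61 83 67]
Op 8: note_on(79): all voices busy, STEAL voice 3 (pitch 67, oldest) -> assign | voices=[70 61 83 79]
Op 9: note_off(79): free voice 3 | voices=[70 61 83 -]
Op 10: note_on(74): voice 3 is free -> assigned | voices=[70 61 83 74]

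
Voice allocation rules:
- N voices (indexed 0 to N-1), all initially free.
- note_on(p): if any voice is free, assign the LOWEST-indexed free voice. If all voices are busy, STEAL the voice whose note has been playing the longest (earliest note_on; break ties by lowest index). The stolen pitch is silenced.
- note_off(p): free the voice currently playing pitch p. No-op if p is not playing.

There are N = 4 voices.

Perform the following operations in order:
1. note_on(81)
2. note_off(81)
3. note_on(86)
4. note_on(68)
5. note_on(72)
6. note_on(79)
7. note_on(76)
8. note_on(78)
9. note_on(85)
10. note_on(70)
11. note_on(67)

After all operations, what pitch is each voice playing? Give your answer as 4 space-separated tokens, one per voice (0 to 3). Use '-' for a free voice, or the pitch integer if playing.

Answer: 67 78 85 70

Derivation:
Op 1: note_on(81): voice 0 is free -> assigned | voices=[81 - - -]
Op 2: note_off(81): free voice 0 | voices=[- - - -]
Op 3: note_on(86): voice 0 is free -> assigned | voices=[86 - - -]
Op 4: note_on(68): voice 1 is free -> assigned | voices=[86 68 - -]
Op 5: note_on(72): voice 2 is free -> assigned | voices=[86 68 72 -]
Op 6: note_on(79): voice 3 is free -> assigned | voices=[86 68 72 79]
Op 7: note_on(76): all voices busy, STEAL voice 0 (pitch 86, oldest) -> assign | voices=[76 68 72 79]
Op 8: note_on(78): all voices busy, STEAL voice 1 (pitch 68, oldest) -> assign | voices=[76 78 72 79]
Op 9: note_on(85): all voices busy, STEAL voice 2 (pitch 72, oldest) -> assign | voices=[76 78 85 79]
Op 10: note_on(70): all voices busy, STEAL voice 3 (pitch 79, oldest) -> assign | voices=[76 78 85 70]
Op 11: note_on(67): all voices busy, STEAL voice 0 (pitch 76, oldest) -> assign | voices=[67 78 85 70]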